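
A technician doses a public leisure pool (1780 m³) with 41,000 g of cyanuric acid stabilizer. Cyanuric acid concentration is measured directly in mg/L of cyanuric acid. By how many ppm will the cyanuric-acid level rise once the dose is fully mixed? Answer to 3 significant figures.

23.0 ppm

Volume: 1780 m³ = 1,780,000 L.
Rise: 41,000 g / 1,780,000 L × 1000 = 23.03 mg/L.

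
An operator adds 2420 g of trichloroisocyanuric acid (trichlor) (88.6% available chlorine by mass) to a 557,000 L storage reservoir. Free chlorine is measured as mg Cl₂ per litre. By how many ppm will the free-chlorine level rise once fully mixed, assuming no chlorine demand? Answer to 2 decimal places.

3.85 ppm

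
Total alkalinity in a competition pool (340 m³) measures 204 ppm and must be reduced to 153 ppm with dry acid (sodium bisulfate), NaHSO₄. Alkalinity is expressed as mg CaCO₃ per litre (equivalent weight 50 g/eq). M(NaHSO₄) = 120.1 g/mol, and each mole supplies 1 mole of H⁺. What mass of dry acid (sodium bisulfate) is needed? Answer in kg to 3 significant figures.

41.7 kg

Volume: 340 m³ = 340,000 L.
Alkalinity to neutralize: (204 − 153) = 51 mg/L as CaCO₃ × 340,000 L = 17,340 g as CaCO₃.
Equivalents of H⁺ required: 17,340 ÷ 50 g/eq = 346.8 eq = 346.8 mol NaHSO₄.
Mass of NaHSO₄: 346.8 × 120.1 = 41,650 g.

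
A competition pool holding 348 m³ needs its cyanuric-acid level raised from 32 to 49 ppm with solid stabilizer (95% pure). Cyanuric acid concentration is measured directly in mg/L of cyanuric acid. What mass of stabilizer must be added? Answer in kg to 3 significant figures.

6.23 kg

Volume: 348 m³ = 348,000 L.
CYA to add: (49 − 32) = 17 mg/L × 348,000 L = 5916 g cyanuric acid.
At 95% purity: 5916 / 0.95 = 6227 g product.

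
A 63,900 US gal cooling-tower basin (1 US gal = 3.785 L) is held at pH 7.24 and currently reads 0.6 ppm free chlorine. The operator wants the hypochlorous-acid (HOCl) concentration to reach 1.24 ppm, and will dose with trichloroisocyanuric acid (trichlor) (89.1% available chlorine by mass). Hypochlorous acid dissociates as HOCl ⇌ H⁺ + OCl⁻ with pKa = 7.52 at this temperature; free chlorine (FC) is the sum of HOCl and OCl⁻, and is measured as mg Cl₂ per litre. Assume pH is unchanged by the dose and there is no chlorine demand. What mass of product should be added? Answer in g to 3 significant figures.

350 g

Volume: 63,900 US gal × 3.785 L/gal = 241,862 L.
[OCl⁻]/[HOCl] = 10^(pH − pKa) = 10^(7.24 − 7.52) = 0.5248; fraction as HOCl = 1/(1 + 0.5248) = 0.6558.
Free chlorine required for 1.24 ppm HOCl: 1.24 / 0.6558 = 1.891 ppm.
FC to add: 1.891 − 0.6 = 1.291 mg/L as Cl₂.
Cl₂ equivalent: 1.291 mg/L × 241,862 L = 312.2 g.
Product at 89.1% available Cl: 312.2 / 0.891 = 350.4 g.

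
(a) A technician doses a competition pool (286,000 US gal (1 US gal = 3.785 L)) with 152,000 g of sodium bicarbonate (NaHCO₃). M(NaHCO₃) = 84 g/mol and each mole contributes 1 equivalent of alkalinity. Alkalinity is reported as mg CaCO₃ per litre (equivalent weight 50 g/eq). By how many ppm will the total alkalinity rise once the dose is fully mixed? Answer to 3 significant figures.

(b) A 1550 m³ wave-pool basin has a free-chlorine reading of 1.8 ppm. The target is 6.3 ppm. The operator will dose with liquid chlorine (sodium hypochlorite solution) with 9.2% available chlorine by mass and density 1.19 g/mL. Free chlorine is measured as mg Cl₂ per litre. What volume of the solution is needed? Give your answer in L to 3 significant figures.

(a) 83.6 ppm; (b) 63.7 L

(a) Volume: 286,000 US gal × 3.785 L/gal = 1,082,510 L.
(a) Moles of NaHCO₃: 152,000 g ÷ 84 g/mol = 1810 mol → 1810 eq of alkalinity.
(a) As CaCO₃: 1810 eq × 50 g/eq = 90,480 g.
(a) Rise: 90,480 g / 1,082,510 L × 1000 = 83.58 mg/L.

(b) Volume: 1550 m³ = 1,550,000 L.
(b) Chlorine deficit: 6.3 − 1.8 = 4.5 ppm = 4.5 mg/L as Cl₂.
(b) Cl₂ equivalent needed: 4.5 mg/L × 1,550,000 L = 6,975,000 mg = 6975 g.
(b) Product at 9.2% available chlorine: 6975 / 0.092 = 75,820 g.
(b) Volume at density 1.19 g/mL: 75,820 g ÷ 1.19 g/mL = 63,710 mL.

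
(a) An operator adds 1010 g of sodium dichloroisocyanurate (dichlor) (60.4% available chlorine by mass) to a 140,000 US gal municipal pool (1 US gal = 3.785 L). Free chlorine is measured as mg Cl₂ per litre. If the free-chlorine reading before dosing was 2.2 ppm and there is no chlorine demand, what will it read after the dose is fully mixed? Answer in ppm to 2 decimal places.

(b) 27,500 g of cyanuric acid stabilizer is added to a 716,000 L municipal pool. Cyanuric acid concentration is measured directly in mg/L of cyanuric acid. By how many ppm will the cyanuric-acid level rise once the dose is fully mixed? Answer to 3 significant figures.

(a) Volume: 140,000 US gal × 3.785 L/gal = 529,900 L.
(a) Available chlorine delivered: 1010 g × 0.604 = 610 g as Cl₂.
(a) Concentration rise: 610 g / 529,900 L = 1.151 mg/L = 1.15 ppm.
(a) Final FC: 2.2 + 1.15 = 3.35 ppm.

(b) Rise: 27,500 g / 716,000 L × 1000 = 38.41 mg/L.

(a) 3.35 ppm; (b) 38.4 ppm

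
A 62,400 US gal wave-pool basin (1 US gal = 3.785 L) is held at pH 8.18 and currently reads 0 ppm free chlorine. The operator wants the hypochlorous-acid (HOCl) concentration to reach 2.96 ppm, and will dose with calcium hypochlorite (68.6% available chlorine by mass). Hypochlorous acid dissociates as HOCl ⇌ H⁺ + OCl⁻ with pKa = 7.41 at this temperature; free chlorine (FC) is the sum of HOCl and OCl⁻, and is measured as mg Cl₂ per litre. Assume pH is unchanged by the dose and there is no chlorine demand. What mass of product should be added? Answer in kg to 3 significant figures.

Volume: 62,400 US gal × 3.785 L/gal = 236,184 L.
[OCl⁻]/[HOCl] = 10^(pH − pKa) = 10^(8.18 − 7.41) = 5.888; fraction as HOCl = 1/(1 + 5.888) = 0.1452.
Free chlorine required for 2.96 ppm HOCl: 2.96 / 0.1452 = 20.39 ppm.
FC to add: 20.39 − 0 = 20.39 mg/L as Cl₂.
Cl₂ equivalent: 20.39 mg/L × 236,184 L = 4816 g.
Product at 68.6% available Cl: 4816 / 0.686 = 7020 g.

7.02 kg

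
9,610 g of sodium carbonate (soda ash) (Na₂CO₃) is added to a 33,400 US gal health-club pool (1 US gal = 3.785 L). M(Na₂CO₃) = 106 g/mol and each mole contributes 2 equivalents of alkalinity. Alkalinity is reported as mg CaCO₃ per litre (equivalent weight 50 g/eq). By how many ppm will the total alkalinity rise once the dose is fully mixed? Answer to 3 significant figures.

71.7 ppm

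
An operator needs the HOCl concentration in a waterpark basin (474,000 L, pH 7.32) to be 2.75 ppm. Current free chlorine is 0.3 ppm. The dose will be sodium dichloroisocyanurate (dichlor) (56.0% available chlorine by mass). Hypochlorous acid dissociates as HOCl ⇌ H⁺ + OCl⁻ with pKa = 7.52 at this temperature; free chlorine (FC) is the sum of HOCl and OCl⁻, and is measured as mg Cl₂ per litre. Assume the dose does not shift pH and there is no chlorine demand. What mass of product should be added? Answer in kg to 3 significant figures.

[OCl⁻]/[HOCl] = 10^(pH − pKa) = 10^(7.32 − 7.52) = 0.631; fraction as HOCl = 1/(1 + 0.631) = 0.6131.
Free chlorine required for 2.75 ppm HOCl: 2.75 / 0.6131 = 4.485 ppm.
FC to add: 4.485 − 0.3 = 4.185 mg/L as Cl₂.
Cl₂ equivalent: 4.185 mg/L × 474,000 L = 1984 g.
Product at 56.0% available Cl: 1984 / 0.56 = 3542 g.

3.54 kg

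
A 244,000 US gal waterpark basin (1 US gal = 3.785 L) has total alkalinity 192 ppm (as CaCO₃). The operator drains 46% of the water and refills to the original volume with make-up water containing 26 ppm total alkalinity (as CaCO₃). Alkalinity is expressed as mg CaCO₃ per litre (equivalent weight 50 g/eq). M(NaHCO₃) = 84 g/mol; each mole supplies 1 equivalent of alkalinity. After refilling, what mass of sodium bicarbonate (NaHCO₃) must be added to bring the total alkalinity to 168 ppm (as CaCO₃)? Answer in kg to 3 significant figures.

Volume: 244,000 US gal × 3.785 L/gal = 923,540 L.
After draining 46% and refilling: 192 × 0.54 + 26 × 0.46 = 115.64 ppm.
Deficit to target: 168 − 115.64 = 52.36 mg/L.
As CaCO₃: 52.36 mg/L × 923,540 L = 48,360 g; ÷ 50 g/eq ÷ 1 = 967.1 mol NaHCO₃.
Mass: 967.1 × 84 = 81,240 g.

81.2 kg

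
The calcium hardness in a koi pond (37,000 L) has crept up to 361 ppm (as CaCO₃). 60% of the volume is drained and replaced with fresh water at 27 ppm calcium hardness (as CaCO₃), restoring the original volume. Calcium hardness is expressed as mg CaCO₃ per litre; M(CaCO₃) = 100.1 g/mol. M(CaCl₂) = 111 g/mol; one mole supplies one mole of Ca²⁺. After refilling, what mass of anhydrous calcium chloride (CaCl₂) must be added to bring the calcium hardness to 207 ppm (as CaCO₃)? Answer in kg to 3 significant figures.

1.90 kg

After draining 60% and refilling: 361 × 0.40 + 27 × 0.60 = 160.6 ppm.
Deficit to target: 207 − 160.6 = 46.4 mg/L.
As CaCO₃: 46.4 mg/L × 37,000 L = 1717 g; ÷ 100.1 = 17.15 mol Ca²⁺.
Mass: 17.15 × 111 = 1904 g.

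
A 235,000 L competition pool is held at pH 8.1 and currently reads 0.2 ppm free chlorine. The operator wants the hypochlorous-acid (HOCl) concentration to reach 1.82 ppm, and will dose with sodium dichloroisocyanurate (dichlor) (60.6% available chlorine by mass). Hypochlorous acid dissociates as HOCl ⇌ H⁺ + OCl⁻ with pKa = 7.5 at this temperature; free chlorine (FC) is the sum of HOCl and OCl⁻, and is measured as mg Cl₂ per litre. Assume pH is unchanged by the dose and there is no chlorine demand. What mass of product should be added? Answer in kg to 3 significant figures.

[OCl⁻]/[HOCl] = 10^(pH − pKa) = 10^(8.1 − 7.5) = 3.981; fraction as HOCl = 1/(1 + 3.981) = 0.2008.
Free chlorine required for 1.82 ppm HOCl: 1.82 / 0.2008 = 9.066 ppm.
FC to add: 9.066 − 0.2 = 8.866 mg/L as Cl₂.
Cl₂ equivalent: 8.866 mg/L × 235,000 L = 2083 g.
Product at 60.6% available Cl: 2083 / 0.606 = 3438 g.

3.44 kg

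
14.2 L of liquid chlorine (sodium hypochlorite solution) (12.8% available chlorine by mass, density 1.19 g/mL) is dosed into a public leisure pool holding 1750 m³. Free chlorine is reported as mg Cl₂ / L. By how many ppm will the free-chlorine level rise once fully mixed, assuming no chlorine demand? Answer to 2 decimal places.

Volume: 1750 m³ = 1,750,000 L.
Mass of solution: 14.2 L × 1000 mL/L × 1.19 g/mL = 16,900 g.
Available chlorine delivered: 16,900 g × 0.128 = 2163 g as Cl₂.
Concentration rise: 2163 g / 1,750,000 L = 1.236 mg/L = 1.24 ppm.

1.24 ppm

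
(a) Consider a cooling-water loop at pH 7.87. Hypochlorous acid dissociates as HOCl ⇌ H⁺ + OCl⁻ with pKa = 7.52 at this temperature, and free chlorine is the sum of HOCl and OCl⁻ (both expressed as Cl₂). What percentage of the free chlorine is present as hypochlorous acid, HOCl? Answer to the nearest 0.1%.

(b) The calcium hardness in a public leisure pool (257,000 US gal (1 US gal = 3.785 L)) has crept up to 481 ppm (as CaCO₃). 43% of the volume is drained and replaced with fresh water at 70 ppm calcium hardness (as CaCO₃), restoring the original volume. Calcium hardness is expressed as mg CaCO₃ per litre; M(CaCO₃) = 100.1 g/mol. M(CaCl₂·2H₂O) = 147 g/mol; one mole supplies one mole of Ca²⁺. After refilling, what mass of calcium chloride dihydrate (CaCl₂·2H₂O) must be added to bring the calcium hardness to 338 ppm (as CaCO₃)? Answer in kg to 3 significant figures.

(a) 30.9%; (b) 48.2 kg

(a) [OCl⁻]/[HOCl] = 10^(pH − pKa) = 10^(7.87 − 7.52) = 10^0.35 = 2.239.
(a) Fraction as HOCl = 1 / (1 + 2.239) = 0.3088.

(b) Volume: 257,000 US gal × 3.785 L/gal = 972,745 L.
(b) After draining 43% and refilling: 481 × 0.57 + 70 × 0.43 = 304.27 ppm.
(b) Deficit to target: 338 − 304.27 = 33.73 mg/L.
(b) As CaCO₃: 33.73 mg/L × 972,745 L = 32,810 g; ÷ 100.1 = 327.8 mol Ca²⁺.
(b) Mass: 327.8 × 147 = 48,180 g.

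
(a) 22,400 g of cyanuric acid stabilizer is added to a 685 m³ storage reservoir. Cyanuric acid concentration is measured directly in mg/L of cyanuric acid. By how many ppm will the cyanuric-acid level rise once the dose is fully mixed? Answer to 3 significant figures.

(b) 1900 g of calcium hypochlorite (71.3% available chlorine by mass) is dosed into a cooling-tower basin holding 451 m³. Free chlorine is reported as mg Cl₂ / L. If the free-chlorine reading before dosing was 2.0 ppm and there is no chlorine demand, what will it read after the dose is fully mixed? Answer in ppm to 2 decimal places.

(a) 32.7 ppm; (b) 5.00 ppm

(a) Volume: 685 m³ = 685,000 L.
(a) Rise: 22,400 g / 685,000 L × 1000 = 32.7 mg/L.

(b) Volume: 451 m³ = 451,000 L.
(b) Available chlorine delivered: 1900 g × 0.713 = 1355 g as Cl₂.
(b) Concentration rise: 1355 g / 451,000 L = 3.004 mg/L = 3.00 ppm.
(b) Final FC: 2.0 + 3.00 = 5.00 ppm.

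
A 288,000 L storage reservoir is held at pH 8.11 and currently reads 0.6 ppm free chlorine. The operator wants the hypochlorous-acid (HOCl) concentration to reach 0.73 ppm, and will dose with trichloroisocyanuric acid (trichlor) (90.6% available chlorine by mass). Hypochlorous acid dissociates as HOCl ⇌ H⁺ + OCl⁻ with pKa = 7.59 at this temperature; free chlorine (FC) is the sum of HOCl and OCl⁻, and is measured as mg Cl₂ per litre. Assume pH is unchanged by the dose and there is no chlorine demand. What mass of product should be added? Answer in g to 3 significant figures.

810 g

[OCl⁻]/[HOCl] = 10^(pH − pKa) = 10^(8.11 − 7.59) = 3.311; fraction as HOCl = 1/(1 + 3.311) = 0.2319.
Free chlorine required for 0.73 ppm HOCl: 0.73 / 0.2319 = 3.147 ppm.
FC to add: 3.147 − 0.6 = 2.547 mg/L as Cl₂.
Cl₂ equivalent: 2.547 mg/L × 288,000 L = 733.6 g.
Product at 90.6% available Cl: 733.6 / 0.906 = 809.7 g.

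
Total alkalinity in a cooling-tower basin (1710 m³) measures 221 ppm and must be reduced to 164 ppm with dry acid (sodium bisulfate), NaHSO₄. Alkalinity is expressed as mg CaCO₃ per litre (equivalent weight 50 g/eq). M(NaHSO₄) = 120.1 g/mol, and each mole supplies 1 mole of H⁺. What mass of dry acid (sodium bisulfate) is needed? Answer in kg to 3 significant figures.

234 kg

Volume: 1710 m³ = 1,710,000 L.
Alkalinity to neutralize: (221 − 164) = 57 mg/L as CaCO₃ × 1,710,000 L = 97,470 g as CaCO₃.
Equivalents of H⁺ required: 97,470 ÷ 50 g/eq = 1949 eq = 1949 mol NaHSO₄.
Mass of NaHSO₄: 1949 × 120.1 = 234,100 g.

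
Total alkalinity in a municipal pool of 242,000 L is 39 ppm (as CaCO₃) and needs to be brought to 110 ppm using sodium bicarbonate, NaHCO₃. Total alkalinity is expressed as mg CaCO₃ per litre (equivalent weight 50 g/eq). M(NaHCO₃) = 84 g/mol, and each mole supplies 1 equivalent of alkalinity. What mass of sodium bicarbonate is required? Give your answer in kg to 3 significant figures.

28.9 kg

Alkalinity to add: (110 − 39) = 71 mg/L as CaCO₃ × 242,000 L = 17,180 g as CaCO₃.
Equivalents: 17,180 g ÷ 50 g/eq = 343.6 eq.
NaHCO₃ supplies 1 eq per mole → 343.6 mol.
Mass: 343.6 mol × 84 g/mol = 28,870 g.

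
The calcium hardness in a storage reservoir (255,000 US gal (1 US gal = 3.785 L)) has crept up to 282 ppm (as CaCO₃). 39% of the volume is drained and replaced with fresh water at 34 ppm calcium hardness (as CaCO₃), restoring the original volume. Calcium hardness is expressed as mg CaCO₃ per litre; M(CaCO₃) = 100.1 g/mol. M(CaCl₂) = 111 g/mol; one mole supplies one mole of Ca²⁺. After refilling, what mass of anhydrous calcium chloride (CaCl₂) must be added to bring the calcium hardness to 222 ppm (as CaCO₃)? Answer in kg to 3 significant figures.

39.3 kg

Volume: 255,000 US gal × 3.785 L/gal = 965,175 L.
After draining 39% and refilling: 282 × 0.61 + 34 × 0.39 = 185.28 ppm.
Deficit to target: 222 − 185.28 = 36.72 mg/L.
As CaCO₃: 36.72 mg/L × 965,175 L = 35,440 g; ÷ 100.1 = 354.1 mol Ca²⁺.
Mass: 354.1 × 111 = 39,300 g.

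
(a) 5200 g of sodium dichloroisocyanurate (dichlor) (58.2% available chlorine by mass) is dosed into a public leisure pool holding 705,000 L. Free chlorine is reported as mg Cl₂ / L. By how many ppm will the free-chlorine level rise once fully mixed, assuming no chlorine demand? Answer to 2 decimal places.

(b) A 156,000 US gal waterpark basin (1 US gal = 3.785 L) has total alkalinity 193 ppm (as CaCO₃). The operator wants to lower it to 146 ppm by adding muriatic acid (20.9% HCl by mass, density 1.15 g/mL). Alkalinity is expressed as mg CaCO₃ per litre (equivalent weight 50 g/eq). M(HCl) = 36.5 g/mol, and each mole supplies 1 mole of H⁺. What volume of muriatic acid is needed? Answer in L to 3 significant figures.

(a) 4.29 ppm; (b) 84.3 L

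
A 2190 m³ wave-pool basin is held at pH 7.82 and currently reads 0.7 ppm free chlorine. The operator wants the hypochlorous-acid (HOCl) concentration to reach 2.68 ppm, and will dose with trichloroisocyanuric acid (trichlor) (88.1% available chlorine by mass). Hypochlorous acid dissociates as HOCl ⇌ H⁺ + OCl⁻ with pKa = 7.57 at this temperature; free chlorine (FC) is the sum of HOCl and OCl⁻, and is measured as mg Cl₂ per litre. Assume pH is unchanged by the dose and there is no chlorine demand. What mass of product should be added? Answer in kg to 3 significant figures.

16.8 kg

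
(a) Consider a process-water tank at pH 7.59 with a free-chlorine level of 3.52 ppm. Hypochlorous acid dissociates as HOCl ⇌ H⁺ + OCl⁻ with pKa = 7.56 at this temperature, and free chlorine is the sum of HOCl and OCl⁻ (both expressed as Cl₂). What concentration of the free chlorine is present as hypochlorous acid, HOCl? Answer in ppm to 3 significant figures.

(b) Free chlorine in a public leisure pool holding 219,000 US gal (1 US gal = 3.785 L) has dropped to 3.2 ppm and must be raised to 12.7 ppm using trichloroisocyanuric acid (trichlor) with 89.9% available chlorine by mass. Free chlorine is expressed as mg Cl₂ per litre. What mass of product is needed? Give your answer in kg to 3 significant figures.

(a) [OCl⁻]/[HOCl] = 10^(pH − pKa) = 10^(7.59 − 7.56) = 10^0.03 = 1.072.
(a) Fraction as HOCl = 1 / (1 + 1.072) = 0.4827.
(a) HOCl = 0.4827 × 3.52 ppm = 1.699 ppm.

(b) Volume: 219,000 US gal × 3.785 L/gal = 828,915 L.
(b) Chlorine deficit: 12.7 − 3.2 = 9.5 ppm = 9.5 mg/L as Cl₂.
(b) Cl₂ equivalent needed: 9.5 mg/L × 828,915 L = 7,875,000 mg = 7875 g.
(b) Product at 89.9% available chlorine: 7875 / 0.899 = 8759 g.

(a) 1.70 ppm; (b) 8.76 kg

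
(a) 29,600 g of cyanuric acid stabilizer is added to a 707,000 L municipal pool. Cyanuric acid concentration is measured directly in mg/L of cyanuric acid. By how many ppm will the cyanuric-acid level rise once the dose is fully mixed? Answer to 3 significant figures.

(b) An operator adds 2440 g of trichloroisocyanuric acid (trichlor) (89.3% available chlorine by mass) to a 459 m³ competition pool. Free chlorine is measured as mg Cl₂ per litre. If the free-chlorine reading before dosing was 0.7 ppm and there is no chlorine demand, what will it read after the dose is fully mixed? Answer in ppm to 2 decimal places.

(a) 41.9 ppm; (b) 5.45 ppm

(a) Rise: 29,600 g / 707,000 L × 1000 = 41.87 mg/L.

(b) Volume: 459 m³ = 459,000 L.
(b) Available chlorine delivered: 2440 g × 0.893 = 2179 g as Cl₂.
(b) Concentration rise: 2179 g / 459,000 L = 4.747 mg/L = 4.75 ppm.
(b) Final FC: 0.7 + 4.75 = 5.45 ppm.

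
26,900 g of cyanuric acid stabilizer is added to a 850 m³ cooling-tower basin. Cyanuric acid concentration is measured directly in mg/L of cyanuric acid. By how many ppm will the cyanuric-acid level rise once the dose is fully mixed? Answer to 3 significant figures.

Volume: 850 m³ = 850,000 L.
Rise: 26,900 g / 850,000 L × 1000 = 31.65 mg/L.

31.6 ppm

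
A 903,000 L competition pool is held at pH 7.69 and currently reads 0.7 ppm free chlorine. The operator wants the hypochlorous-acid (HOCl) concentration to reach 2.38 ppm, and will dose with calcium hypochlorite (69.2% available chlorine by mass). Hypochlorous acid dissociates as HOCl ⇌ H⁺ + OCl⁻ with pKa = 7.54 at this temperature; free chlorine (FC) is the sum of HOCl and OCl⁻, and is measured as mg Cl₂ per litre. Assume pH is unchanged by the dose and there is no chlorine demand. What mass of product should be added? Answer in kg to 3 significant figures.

[OCl⁻]/[HOCl] = 10^(pH − pKa) = 10^(7.69 − 7.54) = 1.413; fraction as HOCl = 1/(1 + 1.413) = 0.4145.
Free chlorine required for 2.38 ppm HOCl: 2.38 / 0.4145 = 5.742 ppm.
FC to add: 5.742 − 0.7 = 5.042 mg/L as Cl₂.
Cl₂ equivalent: 5.042 mg/L × 903,000 L = 4553 g.
Product at 69.2% available Cl: 4553 / 0.692 = 6579 g.

6.58 kg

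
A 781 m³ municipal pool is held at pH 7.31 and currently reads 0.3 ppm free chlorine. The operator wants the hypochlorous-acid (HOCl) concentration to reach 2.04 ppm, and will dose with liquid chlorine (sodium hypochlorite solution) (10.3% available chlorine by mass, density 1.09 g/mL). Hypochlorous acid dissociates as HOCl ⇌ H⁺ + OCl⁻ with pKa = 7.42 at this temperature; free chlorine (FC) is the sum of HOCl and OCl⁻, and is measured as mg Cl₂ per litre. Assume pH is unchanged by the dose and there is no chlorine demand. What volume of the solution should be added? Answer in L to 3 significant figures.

Volume: 781 m³ = 781,000 L.
[OCl⁻]/[HOCl] = 10^(pH − pKa) = 10^(7.31 − 7.42) = 0.7762; fraction as HOCl = 1/(1 + 0.7762) = 0.563.
Free chlorine required for 2.04 ppm HOCl: 2.04 / 0.563 = 3.624 ppm.
FC to add: 3.624 − 0.3 = 3.324 mg/L as Cl₂.
Cl₂ equivalent: 3.324 mg/L × 781,000 L = 2596 g.
Product at 10.3% available Cl: 2596 / 0.103 = 25,200 g.
Volume: 25,200 g ÷ 1.09 g/mL = 23,120 mL.

23.1 L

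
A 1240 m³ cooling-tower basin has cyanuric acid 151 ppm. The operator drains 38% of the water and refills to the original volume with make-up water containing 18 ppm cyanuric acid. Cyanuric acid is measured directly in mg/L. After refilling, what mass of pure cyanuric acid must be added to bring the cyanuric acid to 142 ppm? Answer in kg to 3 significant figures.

51.5 kg

Volume: 1240 m³ = 1,240,000 L.
After draining 38% and refilling: 151 × 0.62 + 18 × 0.38 = 100.46 ppm.
Deficit to target: 142 − 100.46 = 41.54 mg/L.
Mass: 41.54 mg/L × 1,240,000 L = 51,510 g cyanuric acid.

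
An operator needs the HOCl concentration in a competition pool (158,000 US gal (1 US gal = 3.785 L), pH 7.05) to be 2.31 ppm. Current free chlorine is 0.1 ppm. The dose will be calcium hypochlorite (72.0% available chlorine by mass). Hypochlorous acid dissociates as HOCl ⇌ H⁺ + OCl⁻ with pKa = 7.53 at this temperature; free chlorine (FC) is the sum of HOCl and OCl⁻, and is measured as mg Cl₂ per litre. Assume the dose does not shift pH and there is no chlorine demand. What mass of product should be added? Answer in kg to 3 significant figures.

2.47 kg

Volume: 158,000 US gal × 3.785 L/gal = 598,030 L.
[OCl⁻]/[HOCl] = 10^(pH − pKa) = 10^(7.05 − 7.53) = 0.3311; fraction as HOCl = 1/(1 + 0.3311) = 0.7512.
Free chlorine required for 2.31 ppm HOCl: 2.31 / 0.7512 = 3.075 ppm.
FC to add: 3.075 − 0.1 = 2.975 mg/L as Cl₂.
Cl₂ equivalent: 2.975 mg/L × 598,030 L = 1779 g.
Product at 72.0% available Cl: 1779 / 0.72 = 2471 g.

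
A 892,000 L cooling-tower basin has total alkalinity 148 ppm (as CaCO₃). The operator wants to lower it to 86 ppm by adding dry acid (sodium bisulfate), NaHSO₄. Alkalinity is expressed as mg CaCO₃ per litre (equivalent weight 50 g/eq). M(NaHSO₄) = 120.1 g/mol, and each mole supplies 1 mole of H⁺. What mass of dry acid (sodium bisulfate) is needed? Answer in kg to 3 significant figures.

Alkalinity to neutralize: (148 − 86) = 62 mg/L as CaCO₃ × 892,000 L = 55,300 g as CaCO₃.
Equivalents of H⁺ required: 55,300 ÷ 50 g/eq = 1106 eq = 1106 mol NaHSO₄.
Mass of NaHSO₄: 1106 × 120.1 = 132,800 g.

133 kg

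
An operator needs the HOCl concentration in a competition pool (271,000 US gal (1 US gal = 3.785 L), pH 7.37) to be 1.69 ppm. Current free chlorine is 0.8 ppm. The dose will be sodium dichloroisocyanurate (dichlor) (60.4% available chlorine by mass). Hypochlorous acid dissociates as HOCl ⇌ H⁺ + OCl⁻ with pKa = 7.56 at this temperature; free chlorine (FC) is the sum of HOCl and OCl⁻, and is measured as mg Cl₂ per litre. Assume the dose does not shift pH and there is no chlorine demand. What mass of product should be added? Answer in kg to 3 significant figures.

3.36 kg

Volume: 271,000 US gal × 3.785 L/gal = 1,025,735 L.
[OCl⁻]/[HOCl] = 10^(pH − pKa) = 10^(7.37 − 7.56) = 0.6457; fraction as HOCl = 1/(1 + 0.6457) = 0.6077.
Free chlorine required for 1.69 ppm HOCl: 1.69 / 0.6077 = 2.781 ppm.
FC to add: 2.781 − 0.8 = 1.981 mg/L as Cl₂.
Cl₂ equivalent: 1.981 mg/L × 1,025,735 L = 2032 g.
Product at 60.4% available Cl: 2032 / 0.604 = 3364 g.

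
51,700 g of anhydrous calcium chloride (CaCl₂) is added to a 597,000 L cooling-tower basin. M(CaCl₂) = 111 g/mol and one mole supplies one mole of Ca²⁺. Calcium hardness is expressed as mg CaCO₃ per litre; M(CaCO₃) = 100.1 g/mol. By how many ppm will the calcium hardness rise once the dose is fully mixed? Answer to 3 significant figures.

Moles of Ca²⁺: 51,700 g ÷ 111 g/mol = 465.8 mol.
As CaCO₃: 465.8 mol × 100.1 g/mol = 46,620 g.
Rise: 46,620 g / 597,000 L × 1000 = 78.1 mg/L.

78.1 ppm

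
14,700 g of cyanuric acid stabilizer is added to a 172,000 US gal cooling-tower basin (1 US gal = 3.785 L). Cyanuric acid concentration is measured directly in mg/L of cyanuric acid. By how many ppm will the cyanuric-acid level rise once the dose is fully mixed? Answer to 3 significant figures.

22.6 ppm

Volume: 172,000 US gal × 3.785 L/gal = 651,020 L.
Rise: 14,700 g / 651,020 L × 1000 = 22.58 mg/L.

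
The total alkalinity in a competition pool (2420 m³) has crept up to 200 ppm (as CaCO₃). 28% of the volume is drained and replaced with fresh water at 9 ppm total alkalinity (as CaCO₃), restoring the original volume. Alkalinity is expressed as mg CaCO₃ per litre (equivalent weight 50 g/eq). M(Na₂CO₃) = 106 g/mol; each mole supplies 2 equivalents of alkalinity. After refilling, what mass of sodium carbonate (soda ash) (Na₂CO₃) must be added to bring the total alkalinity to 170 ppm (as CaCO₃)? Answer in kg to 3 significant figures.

60.2 kg

Volume: 2420 m³ = 2,420,000 L.
After draining 28% and refilling: 200 × 0.72 + 9 × 0.28 = 146.52 ppm.
Deficit to target: 170 − 146.52 = 23.48 mg/L.
As CaCO₃: 23.48 mg/L × 2,420,000 L = 56,820 g; ÷ 50 g/eq ÷ 2 = 568.2 mol Na₂CO₃.
Mass: 568.2 × 106 = 60,230 g.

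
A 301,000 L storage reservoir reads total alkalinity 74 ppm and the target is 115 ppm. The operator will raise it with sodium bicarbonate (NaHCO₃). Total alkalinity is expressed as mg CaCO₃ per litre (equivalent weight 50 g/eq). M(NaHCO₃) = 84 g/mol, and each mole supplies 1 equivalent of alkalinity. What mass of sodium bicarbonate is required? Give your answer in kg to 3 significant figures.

Alkalinity to add: (115 − 74) = 41 mg/L as CaCO₃ × 301,000 L = 12,340 g as CaCO₃.
Equivalents: 12,340 g ÷ 50 g/eq = 246.8 eq.
NaHCO₃ supplies 1 eq per mole → 246.8 mol.
Mass: 246.8 mol × 84 g/mol = 20,730 g.

20.7 kg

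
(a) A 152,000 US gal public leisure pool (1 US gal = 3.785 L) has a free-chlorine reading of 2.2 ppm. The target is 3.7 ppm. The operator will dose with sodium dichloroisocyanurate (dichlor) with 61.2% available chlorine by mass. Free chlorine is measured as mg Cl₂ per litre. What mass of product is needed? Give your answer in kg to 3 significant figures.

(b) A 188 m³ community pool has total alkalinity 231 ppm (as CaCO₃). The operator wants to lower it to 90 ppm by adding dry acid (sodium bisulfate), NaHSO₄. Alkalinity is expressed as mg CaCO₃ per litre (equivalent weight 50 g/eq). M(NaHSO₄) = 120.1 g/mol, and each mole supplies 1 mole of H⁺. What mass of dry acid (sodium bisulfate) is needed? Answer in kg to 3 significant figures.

(a) 1.41 kg; (b) 63.7 kg

(a) Volume: 152,000 US gal × 3.785 L/gal = 575,320 L.
(a) Chlorine deficit: 3.7 − 2.2 = 1.5 ppm = 1.5 mg/L as Cl₂.
(a) Cl₂ equivalent needed: 1.5 mg/L × 575,320 L = 863,000 mg = 863 g.
(a) Product at 61.2% available chlorine: 863 / 0.612 = 1410 g.

(b) Volume: 188 m³ = 188,000 L.
(b) Alkalinity to neutralize: (231 − 90) = 141 mg/L as CaCO₃ × 188,000 L = 26,510 g as CaCO₃.
(b) Equivalents of H⁺ required: 26,510 ÷ 50 g/eq = 530.2 eq = 530.2 mol NaHSO₄.
(b) Mass of NaHSO₄: 530.2 × 120.1 = 63,670 g.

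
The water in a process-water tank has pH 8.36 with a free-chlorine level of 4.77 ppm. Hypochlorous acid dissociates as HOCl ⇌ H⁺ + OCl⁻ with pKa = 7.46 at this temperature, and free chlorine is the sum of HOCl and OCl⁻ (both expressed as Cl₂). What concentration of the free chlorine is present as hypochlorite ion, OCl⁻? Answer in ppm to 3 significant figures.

4.24 ppm

[OCl⁻]/[HOCl] = 10^(pH − pKa) = 10^(8.36 − 7.46) = 10^0.90 = 7.943.
Fraction as HOCl = 1 / (1 + 7.943) = 0.1118.
OCl⁻ = (1 − 0.1118) × 4.77 ppm = 4.237 ppm.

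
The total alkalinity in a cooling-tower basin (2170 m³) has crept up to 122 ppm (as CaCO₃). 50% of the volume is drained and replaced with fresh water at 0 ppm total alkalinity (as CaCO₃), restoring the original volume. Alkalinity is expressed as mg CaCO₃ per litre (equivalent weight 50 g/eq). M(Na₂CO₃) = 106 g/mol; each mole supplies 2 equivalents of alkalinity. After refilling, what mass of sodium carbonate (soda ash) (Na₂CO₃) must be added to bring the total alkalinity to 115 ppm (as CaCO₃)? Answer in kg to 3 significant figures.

Volume: 2170 m³ = 2,170,000 L.
After draining 50% and refilling: 122 × 0.50 + 0 × 0.50 = 61 ppm.
Deficit to target: 115 − 61 = 54 mg/L.
As CaCO₃: 54 mg/L × 2,170,000 L = 117,200 g; ÷ 50 g/eq ÷ 2 = 1172 mol Na₂CO₃.
Mass: 1172 × 106 = 124,200 g.

124 kg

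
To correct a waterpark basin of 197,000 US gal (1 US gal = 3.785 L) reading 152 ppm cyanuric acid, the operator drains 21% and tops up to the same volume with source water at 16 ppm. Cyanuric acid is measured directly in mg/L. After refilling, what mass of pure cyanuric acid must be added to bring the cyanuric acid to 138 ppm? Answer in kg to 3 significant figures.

10.9 kg

Volume: 197,000 US gal × 3.785 L/gal = 745,645 L.
After draining 21% and refilling: 152 × 0.79 + 16 × 0.21 = 123.44 ppm.
Deficit to target: 138 − 123.44 = 14.56 mg/L.
Mass: 14.56 mg/L × 745,645 L = 10,860 g cyanuric acid.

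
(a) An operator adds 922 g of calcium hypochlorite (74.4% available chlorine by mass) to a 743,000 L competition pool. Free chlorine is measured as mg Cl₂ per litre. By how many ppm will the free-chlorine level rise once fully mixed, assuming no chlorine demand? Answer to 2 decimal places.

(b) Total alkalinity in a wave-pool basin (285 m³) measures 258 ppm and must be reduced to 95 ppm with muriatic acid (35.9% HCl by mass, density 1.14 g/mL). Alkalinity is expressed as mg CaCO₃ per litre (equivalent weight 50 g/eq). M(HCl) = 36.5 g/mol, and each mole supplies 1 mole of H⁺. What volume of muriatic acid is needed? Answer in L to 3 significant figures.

(a) Available chlorine delivered: 922 g × 0.744 = 686 g as Cl₂.
(a) Concentration rise: 686 g / 743,000 L = 0.9232 mg/L = 0.92 ppm.

(b) Volume: 285 m³ = 285,000 L.
(b) Alkalinity to neutralize: (258 − 95) = 163 mg/L as CaCO₃ × 285,000 L = 46,460 g as CaCO₃.
(b) Equivalents of H⁺ required: 46,460 ÷ 50 g/eq = 929.1 eq = 929.1 mol HCl.
(b) Mass of HCl: 929.1 × 36.5 = 33,910 g.
(b) Mass of 35.9% solution: 33,910 / 0.359 = 94,460 g.
(b) Volume: 94,460 g ÷ 1.14 g/mL = 82,860 mL.

(a) 0.92 ppm; (b) 82.9 L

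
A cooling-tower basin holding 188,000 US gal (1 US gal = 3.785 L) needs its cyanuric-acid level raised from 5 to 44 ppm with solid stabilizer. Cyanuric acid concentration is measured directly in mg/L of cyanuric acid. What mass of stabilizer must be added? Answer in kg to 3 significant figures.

Volume: 188,000 US gal × 3.785 L/gal = 711,580 L.
CYA to add: (44 − 5) = 39 mg/L × 711,580 L = 27,750 g cyanuric acid.

27.8 kg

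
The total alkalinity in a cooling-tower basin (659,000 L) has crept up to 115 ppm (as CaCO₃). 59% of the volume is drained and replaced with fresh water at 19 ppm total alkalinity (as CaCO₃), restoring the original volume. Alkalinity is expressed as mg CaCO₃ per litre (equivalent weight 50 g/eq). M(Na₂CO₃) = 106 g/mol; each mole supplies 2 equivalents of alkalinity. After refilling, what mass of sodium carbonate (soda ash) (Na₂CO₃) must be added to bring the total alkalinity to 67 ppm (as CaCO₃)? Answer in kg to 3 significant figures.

6.04 kg

After draining 59% and refilling: 115 × 0.41 + 19 × 0.59 = 58.36 ppm.
Deficit to target: 67 − 58.36 = 8.64 mg/L.
As CaCO₃: 8.64 mg/L × 659,000 L = 5694 g; ÷ 50 g/eq ÷ 2 = 56.94 mol Na₂CO₃.
Mass: 56.94 × 106 = 6035 g.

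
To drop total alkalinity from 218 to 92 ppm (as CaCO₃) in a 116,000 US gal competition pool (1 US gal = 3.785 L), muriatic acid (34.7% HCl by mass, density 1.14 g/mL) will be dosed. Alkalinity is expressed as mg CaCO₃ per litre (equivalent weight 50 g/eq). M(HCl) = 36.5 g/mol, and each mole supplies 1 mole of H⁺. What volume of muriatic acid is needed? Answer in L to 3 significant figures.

Volume: 116,000 US gal × 3.785 L/gal = 439,060 L.
Alkalinity to neutralize: (218 − 92) = 126 mg/L as CaCO₃ × 439,060 L = 55,320 g as CaCO₃.
Equivalents of H⁺ required: 55,320 ÷ 50 g/eq = 1106 eq = 1106 mol HCl.
Mass of HCl: 1106 × 36.5 = 40,380 g.
Mass of 34.7% solution: 40,380 / 0.347 = 116,400 g.
Volume: 116,400 g ÷ 1.14 g/mL = 102,100 mL.

102 L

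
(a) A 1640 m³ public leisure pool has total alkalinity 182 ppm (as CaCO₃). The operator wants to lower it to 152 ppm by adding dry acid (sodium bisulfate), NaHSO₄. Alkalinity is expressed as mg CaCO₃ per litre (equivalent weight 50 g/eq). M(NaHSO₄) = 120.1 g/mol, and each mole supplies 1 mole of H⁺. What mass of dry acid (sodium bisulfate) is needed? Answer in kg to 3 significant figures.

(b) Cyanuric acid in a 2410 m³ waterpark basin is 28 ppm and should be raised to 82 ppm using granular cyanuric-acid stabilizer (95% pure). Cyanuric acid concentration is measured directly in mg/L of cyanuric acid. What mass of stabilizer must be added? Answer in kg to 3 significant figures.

(a) 118 kg; (b) 137 kg

(a) Volume: 1640 m³ = 1,640,000 L.
(a) Alkalinity to neutralize: (182 − 152) = 30 mg/L as CaCO₃ × 1,640,000 L = 49,200 g as CaCO₃.
(a) Equivalents of H⁺ required: 49,200 ÷ 50 g/eq = 984 eq = 984 mol NaHSO₄.
(a) Mass of NaHSO₄: 984 × 120.1 = 118,200 g.

(b) Volume: 2410 m³ = 2,410,000 L.
(b) CYA to add: (82 − 28) = 54 mg/L × 2,410,000 L = 130,100 g cyanuric acid.
(b) At 95% purity: 130,100 / 0.95 = 137,000 g product.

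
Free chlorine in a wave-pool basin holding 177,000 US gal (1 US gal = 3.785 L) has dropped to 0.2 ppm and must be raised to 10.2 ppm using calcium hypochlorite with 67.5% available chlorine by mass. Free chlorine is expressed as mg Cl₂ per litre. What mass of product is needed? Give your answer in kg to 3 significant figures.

Volume: 177,000 US gal × 3.785 L/gal = 669,945 L.
Chlorine deficit: 10.2 − 0.2 = 10 ppm = 10 mg/L as Cl₂.
Cl₂ equivalent needed: 10 mg/L × 669,945 L = 6,699,000 mg = 6699 g.
Product at 67.5% available chlorine: 6699 / 0.675 = 9925 g.

9.93 kg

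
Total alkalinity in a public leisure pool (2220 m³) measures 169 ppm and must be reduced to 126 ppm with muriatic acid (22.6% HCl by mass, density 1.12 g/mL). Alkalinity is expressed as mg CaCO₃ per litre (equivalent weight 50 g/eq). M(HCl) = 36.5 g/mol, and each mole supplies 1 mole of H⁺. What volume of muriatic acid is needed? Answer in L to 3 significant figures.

275 L

Volume: 2220 m³ = 2,220,000 L.
Alkalinity to neutralize: (169 − 126) = 43 mg/L as CaCO₃ × 2,220,000 L = 95,460 g as CaCO₃.
Equivalents of H⁺ required: 95,460 ÷ 50 g/eq = 1909 eq = 1909 mol HCl.
Mass of HCl: 1909 × 36.5 = 69,690 g.
Mass of 22.6% solution: 69,690 / 0.226 = 308,300 g.
Volume: 308,300 g ÷ 1.12 g/mL = 275,300 mL.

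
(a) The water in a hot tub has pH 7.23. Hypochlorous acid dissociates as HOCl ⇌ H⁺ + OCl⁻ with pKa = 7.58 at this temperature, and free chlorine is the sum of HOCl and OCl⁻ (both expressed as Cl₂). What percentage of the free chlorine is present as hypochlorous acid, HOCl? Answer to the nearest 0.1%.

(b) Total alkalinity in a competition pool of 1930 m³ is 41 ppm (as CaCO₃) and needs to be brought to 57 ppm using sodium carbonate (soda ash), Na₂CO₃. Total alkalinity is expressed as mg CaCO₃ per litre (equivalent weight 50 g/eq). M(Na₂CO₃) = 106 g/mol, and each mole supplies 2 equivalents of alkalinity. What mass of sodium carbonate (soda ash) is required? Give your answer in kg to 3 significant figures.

(a) [OCl⁻]/[HOCl] = 10^(pH − pKa) = 10^(7.23 − 7.58) = 10^-0.35 = 0.4467.
(a) Fraction as HOCl = 1 / (1 + 0.4467) = 0.6912.

(b) Volume: 1930 m³ = 1,930,000 L.
(b) Alkalinity to add: (57 − 41) = 16 mg/L as CaCO₃ × 1,930,000 L = 30,880 g as CaCO₃.
(b) Equivalents: 30,880 g ÷ 50 g/eq = 617.6 eq.
(b) Each mole of Na₂CO₃ supplies 2 eq, so 617.6 / 2 = 308.8 mol.
(b) Mass: 308.8 mol × 106 g/mol = 32,730 g.

(a) 69.1%; (b) 32.7 kg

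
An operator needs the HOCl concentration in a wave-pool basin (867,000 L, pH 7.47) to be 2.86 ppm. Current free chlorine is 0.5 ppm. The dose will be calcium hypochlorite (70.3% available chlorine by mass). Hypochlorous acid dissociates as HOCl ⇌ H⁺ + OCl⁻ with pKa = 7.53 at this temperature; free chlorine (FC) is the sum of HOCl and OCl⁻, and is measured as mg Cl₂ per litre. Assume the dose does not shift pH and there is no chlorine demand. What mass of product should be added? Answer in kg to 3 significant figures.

[OCl⁻]/[HOCl] = 10^(pH − pKa) = 10^(7.47 − 7.53) = 0.871; fraction as HOCl = 1/(1 + 0.871) = 0.5345.
Free chlorine required for 2.86 ppm HOCl: 2.86 / 0.5345 = 5.351 ppm.
FC to add: 5.351 − 0.5 = 4.851 mg/L as Cl₂.
Cl₂ equivalent: 4.851 mg/L × 867,000 L = 4206 g.
Product at 70.3% available Cl: 4206 / 0.703 = 5983 g.

5.98 kg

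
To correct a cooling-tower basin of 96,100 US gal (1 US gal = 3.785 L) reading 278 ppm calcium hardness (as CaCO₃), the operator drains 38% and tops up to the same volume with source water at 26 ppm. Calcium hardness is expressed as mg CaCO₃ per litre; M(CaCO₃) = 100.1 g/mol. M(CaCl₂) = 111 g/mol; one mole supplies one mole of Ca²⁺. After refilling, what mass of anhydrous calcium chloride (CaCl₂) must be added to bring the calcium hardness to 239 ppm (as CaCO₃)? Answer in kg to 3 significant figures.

22.9 kg

Volume: 96,100 US gal × 3.785 L/gal = 363,738 L.
After draining 38% and refilling: 278 × 0.62 + 26 × 0.38 = 182.24 ppm.
Deficit to target: 239 − 182.24 = 56.76 mg/L.
As CaCO₃: 56.76 mg/L × 363,738 L = 20,650 g; ÷ 100.1 = 206.3 mol Ca²⁺.
Mass: 206.3 × 111 = 22,890 g.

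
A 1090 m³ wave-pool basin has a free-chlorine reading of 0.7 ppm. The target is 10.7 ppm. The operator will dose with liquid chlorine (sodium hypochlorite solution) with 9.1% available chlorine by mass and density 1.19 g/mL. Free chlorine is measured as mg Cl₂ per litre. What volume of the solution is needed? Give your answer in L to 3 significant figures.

101 L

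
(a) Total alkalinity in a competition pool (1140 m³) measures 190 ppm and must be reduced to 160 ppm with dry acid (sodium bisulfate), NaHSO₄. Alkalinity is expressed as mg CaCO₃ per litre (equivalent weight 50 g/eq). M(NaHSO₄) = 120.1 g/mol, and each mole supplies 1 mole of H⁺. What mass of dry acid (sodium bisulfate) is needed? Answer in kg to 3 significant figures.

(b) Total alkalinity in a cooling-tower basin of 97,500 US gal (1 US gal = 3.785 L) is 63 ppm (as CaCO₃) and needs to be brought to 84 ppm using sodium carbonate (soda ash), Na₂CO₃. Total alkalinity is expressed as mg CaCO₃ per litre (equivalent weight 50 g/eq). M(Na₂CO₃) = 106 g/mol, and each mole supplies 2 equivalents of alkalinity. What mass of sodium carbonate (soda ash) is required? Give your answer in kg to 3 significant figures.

(a) 82.1 kg; (b) 8.21 kg

(a) Volume: 1140 m³ = 1,140,000 L.
(a) Alkalinity to neutralize: (190 − 160) = 30 mg/L as CaCO₃ × 1,140,000 L = 34,200 g as CaCO₃.
(a) Equivalents of H⁺ required: 34,200 ÷ 50 g/eq = 684 eq = 684 mol NaHSO₄.
(a) Mass of NaHSO₄: 684 × 120.1 = 82,150 g.

(b) Volume: 97,500 US gal × 3.785 L/gal = 369,038 L.
(b) Alkalinity to add: (84 − 63) = 21 mg/L as CaCO₃ × 369,038 L = 7750 g as CaCO₃.
(b) Equivalents: 7750 g ÷ 50 g/eq = 155 eq.
(b) Each mole of Na₂CO₃ supplies 2 eq, so 155 / 2 = 77.5 mol.
(b) Mass: 77.5 mol × 106 g/mol = 8215 g.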